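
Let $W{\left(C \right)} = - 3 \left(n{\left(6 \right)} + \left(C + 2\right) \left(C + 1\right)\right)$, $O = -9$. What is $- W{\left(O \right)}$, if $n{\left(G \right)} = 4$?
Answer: $180$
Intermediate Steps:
$W{\left(C \right)} = -12 - 3 \left(1 + C\right) \left(2 + C\right)$ ($W{\left(C \right)} = - 3 \left(4 + \left(C + 2\right) \left(C + 1\right)\right) = - 3 \left(4 + \left(2 + C\right) \left(1 + C\right)\right) = - 3 \left(4 + \left(1 + C\right) \left(2 + C\right)\right) = -12 - 3 \left(1 + C\right) \left(2 + C\right)$)
$- W{\left(O \right)} = - (-18 - -81 - 3 \left(-9\right)^{2}) = - (-18 + 81 - 243) = \left(-1\right) \left(-180\right) = 180$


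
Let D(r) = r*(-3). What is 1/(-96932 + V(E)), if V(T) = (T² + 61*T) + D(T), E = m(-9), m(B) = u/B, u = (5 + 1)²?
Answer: -1/97148 ≈ -1.0294e-5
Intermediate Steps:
D(r) = -3*r
u = 36 (u = 6² = 36)
m(B) = 36/B
E = -4 (E = 36/(-9) = 36*(-⅑) = -4)
V(T) = T² + 58*T (V(T) = (T² + 61*T) - 3*T = T² + 58*T)
1/(-96932 + V(E)) = 1/(-96932 - 4*(58 - 4)) = 1/(-96932 - 4*54) = 1/(-96932 - 216) = 1/(-97148) = -1/97148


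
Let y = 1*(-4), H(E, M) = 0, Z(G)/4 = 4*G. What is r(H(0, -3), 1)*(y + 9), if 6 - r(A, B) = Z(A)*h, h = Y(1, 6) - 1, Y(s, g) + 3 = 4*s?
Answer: 30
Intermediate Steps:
Z(G) = 16*G (Z(G) = 4*(4*G) = 16*G)
Y(s, g) = -3 + 4*s
y = -4
h = 0 (h = (-3 + 4*1) - 1 = (-3 + 4) - 1 = 1 - 1 = 0)
r(A, B) = 6 (r(A, B) = 6 - 16*A*0 = 6 - 1*0 = 6 + 0 = 6)
r(H(0, -3), 1)*(y + 9) = 6*(-4 + 9) = 6*5 = 30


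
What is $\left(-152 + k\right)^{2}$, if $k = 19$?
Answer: $17689$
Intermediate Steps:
$\left(-152 + k\right)^{2} = \left(-152 + 19\right)^{2} = \left(-133\right)^{2} = 17689$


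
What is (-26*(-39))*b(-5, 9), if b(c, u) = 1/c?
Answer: -1014/5 ≈ -202.80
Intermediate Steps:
(-26*(-39))*b(-5, 9) = -26*(-39)/(-5) = 1014*(-⅕) = -1014/5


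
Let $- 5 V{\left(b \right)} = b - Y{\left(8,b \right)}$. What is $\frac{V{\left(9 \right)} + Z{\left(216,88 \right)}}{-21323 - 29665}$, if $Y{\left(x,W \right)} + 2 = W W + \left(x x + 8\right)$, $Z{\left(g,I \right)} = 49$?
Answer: $- \frac{129}{84980} \approx -0.001518$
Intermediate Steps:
$Y{\left(x,W \right)} = 6 + W^{2} + x^{2}$ ($Y{\left(x,W \right)} = -2 + \left(W W + \left(x x + 8\right)\right) = -2 + \left(W^{2} + \left(x^{2} + 8\right)\right) = -2 + \left(W^{2} + \left(8 + x^{2}\right)\right) = -2 + \left(8 + W^{2} + x^{2}\right) = 6 + W^{2} + x^{2}$)
$V{\left(b \right)} = 14 - \frac{b}{5} + \frac{b^{2}}{5}$ ($V{\left(b \right)} = - \frac{b - \left(6 + b^{2} + 8^{2}\right)}{5} = - \frac{b - \left(6 + b^{2} + 64\right)}{5} = - \frac{b - \left(70 + b^{2}\right)}{5} = - \frac{-70 + b - b^{2}}{5} = 14 - \frac{b}{5} + \frac{b^{2}}{5}$)
$\frac{V{\left(9 \right)} + Z{\left(216,88 \right)}}{-21323 - 29665} = \frac{\left(14 - \frac{9}{5} + \frac{9^{2}}{5}\right) + 49}{-21323 - 29665} = \frac{\left(14 - \frac{9}{5} + \frac{1}{5} \cdot 81\right) + 49}{-50988} = \left(\left(14 - \frac{9}{5} + \frac{81}{5}\right) + 49\right) \left(- \frac{1}{50988}\right) = \left(\frac{142}{5} + 49\right) \left(- \frac{1}{50988}\right) = \frac{387}{5} \left(- \frac{1}{50988}\right) = - \frac{129}{84980}$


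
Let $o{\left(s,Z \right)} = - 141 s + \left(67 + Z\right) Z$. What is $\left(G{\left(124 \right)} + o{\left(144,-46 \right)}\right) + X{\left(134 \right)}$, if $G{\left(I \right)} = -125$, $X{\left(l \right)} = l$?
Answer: $-21261$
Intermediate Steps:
$o{\left(s,Z \right)} = - 141 s + Z \left(67 + Z\right)$
$\left(G{\left(124 \right)} + o{\left(144,-46 \right)}\right) + X{\left(134 \right)} = \left(-125 + \left(\left(-46\right)^{2} - 20304 + 67 \left(-46\right)\right)\right) + 134 = \left(-125 - 21270\right) + 134 = -21395 + 134 = -21261$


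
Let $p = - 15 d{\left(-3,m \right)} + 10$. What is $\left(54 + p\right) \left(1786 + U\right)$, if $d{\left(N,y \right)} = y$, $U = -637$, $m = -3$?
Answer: $125241$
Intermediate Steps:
$p = 55$ ($p = \left(-15\right) \left(-3\right) + 10 = 45 + 10 = 55$)
$\left(54 + p\right) \left(1786 + U\right) = \left(54 + 55\right) \left(1786 - 637\right) = 109 \cdot 1149 = 125241$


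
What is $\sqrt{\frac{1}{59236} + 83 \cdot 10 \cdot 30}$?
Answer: $\frac{\sqrt{21842925522409}}{29618} \approx 157.8$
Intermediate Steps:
$\sqrt{\frac{1}{59236} + 83 \cdot 10 \cdot 30} = \sqrt{\frac{1}{59236} + 83 \cdot 300} = \sqrt{\frac{1}{59236} + 24900} = \sqrt{\frac{1474976401}{59236}} = \frac{\sqrt{21842925522409}}{29618}$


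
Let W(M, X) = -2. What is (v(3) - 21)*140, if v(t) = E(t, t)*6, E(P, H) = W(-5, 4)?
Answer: -4620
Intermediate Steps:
E(P, H) = -2
v(t) = -12 (v(t) = -2*6 = -12)
(v(3) - 21)*140 = (-12 - 21)*140 = -33*140 = -4620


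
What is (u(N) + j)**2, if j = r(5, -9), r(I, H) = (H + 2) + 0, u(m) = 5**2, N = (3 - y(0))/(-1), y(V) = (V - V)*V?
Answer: 324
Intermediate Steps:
y(V) = 0 (y(V) = 0*V = 0)
N = -3 (N = (3 - 1*0)/(-1) = (3 + 0)*(-1) = 3*(-1) = -3)
u(m) = 25
r(I, H) = 2 + H (r(I, H) = (2 + H) + 0 = 2 + H)
j = -7 (j = 2 - 9 = -7)
(u(N) + j)**2 = (25 - 7)**2 = 18**2 = 324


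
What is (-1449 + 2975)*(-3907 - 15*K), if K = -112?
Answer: -3398402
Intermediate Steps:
(-1449 + 2975)*(-3907 - 15*K) = (-1449 + 2975)*(-3907 - 15*(-112)) = 1526*(-3907 + 1680) = 1526*(-2227) = -3398402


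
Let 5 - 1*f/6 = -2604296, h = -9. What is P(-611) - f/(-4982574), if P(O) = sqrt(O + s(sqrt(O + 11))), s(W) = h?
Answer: 2604301/830429 + 2*I*sqrt(155) ≈ 3.1361 + 24.9*I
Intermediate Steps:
f = 15625806 (f = 30 - 6*(-2604296) = 30 + 15625776 = 15625806)
s(W) = -9
P(O) = sqrt(-9 + O) (P(O) = sqrt(O - 9) = sqrt(-9 + O))
P(-611) - f/(-4982574) = sqrt(-9 - 611) - 15625806/(-4982574) = sqrt(-620) - 15625806*(-1)/4982574 = 2*I*sqrt(155) - 1*(-2604301/830429) = 2*I*sqrt(155) + 2604301/830429 = 2604301/830429 + 2*I*sqrt(155)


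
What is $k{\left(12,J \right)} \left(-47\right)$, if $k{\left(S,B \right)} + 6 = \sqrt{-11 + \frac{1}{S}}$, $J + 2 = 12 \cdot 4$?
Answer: $282 - \frac{47 i \sqrt{393}}{6} \approx 282.0 - 155.29 i$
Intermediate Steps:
$J = 46$ ($J = -2 + 12 \cdot 4 = -2 + 48 = 46$)
$k{\left(S,B \right)} = -6 + \sqrt{-11 + \frac{1}{S}}$
$k{\left(12,J \right)} \left(-47\right) = \left(-6 + \sqrt{-11 + \frac{1}{12}}\right) \left(-47\right) = \left(-6 + \sqrt{- \frac{131}{12}}\right) \left(-47\right) = \left(-6 + \frac{i \sqrt{393}}{6}\right) \left(-47\right) = 282 - \frac{47 i \sqrt{393}}{6}$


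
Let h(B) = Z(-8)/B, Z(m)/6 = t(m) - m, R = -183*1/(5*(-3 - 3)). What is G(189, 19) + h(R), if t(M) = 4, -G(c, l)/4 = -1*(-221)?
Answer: -53204/61 ≈ -872.20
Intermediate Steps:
G(c, l) = -884 (G(c, l) = -(-4)*(-221) = -4*221 = -884)
R = 61/10 (R = -183/(5*(-6)) = -183/(-30) = -183*(-1/30) = 61/10 ≈ 6.1000)
Z(m) = 24 - 6*m (Z(m) = 6*(4 - m) = 24 - 6*m)
h(B) = 72/B (h(B) = (24 - 6*(-8))/B = (24 + 48)/B = 72/B)
G(189, 19) + h(R) = -884 + 72/(61/10) = -884 + 72*(10/61) = -884 + 720/61 = -53204/61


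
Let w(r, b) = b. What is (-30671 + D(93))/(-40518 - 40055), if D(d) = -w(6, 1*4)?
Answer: 75/197 ≈ 0.38071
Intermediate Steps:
D(d) = -4
(-30671 + D(93))/(-40518 - 40055) = (-30671 - 4)/(-40518 - 40055) = -30675/(-80573) = -30675*(-1/80573) = 75/197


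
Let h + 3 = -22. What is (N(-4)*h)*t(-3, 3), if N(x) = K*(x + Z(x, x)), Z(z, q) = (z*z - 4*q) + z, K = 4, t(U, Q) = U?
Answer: 7200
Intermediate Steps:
h = -25 (h = -3 - 22 = -25)
Z(z, q) = z + z² - 4*q (Z(z, q) = (z² - 4*q) + z = z + z² - 4*q)
N(x) = -8*x + 4*x² (N(x) = 4*(x + (x + x² - 4*x)) = 4*(x + (x² - 3*x)) = 4*(x² - 2*x) = -8*x + 4*x²)
(N(-4)*h)*t(-3, 3) = ((4*(-4)*(-2 - 4))*(-25))*(-3) = ((4*(-4)*(-6))*(-25))*(-3) = (96*(-25))*(-3) = -2400*(-3) = 7200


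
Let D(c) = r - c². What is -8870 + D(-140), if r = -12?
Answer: -28482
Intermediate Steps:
D(c) = -12 - c²
-8870 + D(-140) = -8870 + (-12 - 1*(-140)²) = -8870 + (-12 - 1*19600) = -8870 + (-12 - 19600) = -8870 - 19612 = -28482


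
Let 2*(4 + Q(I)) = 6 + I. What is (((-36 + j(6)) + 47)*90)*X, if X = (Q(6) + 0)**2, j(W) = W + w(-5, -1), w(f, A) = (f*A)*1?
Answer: 7920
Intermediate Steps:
Q(I) = -1 + I/2 (Q(I) = -4 + (6 + I)/2 = -4 + (3 + I/2) = -1 + I/2)
w(f, A) = A*f (w(f, A) = (A*f)*1 = A*f)
j(W) = 5 + W (j(W) = W - 1*(-5) = W + 5 = 5 + W)
X = 4 (X = ((-1 + (1/2)*6) + 0)**2 = ((-1 + 3) + 0)**2 = (2 + 0)**2 = 2**2 = 4)
(((-36 + j(6)) + 47)*90)*X = (((-36 + (5 + 6)) + 47)*90)*4 = (((-36 + 11) + 47)*90)*4 = ((-25 + 47)*90)*4 = (22*90)*4 = 1980*4 = 7920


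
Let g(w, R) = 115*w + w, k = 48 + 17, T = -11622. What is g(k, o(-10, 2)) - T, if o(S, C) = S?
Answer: 19162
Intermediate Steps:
k = 65
g(w, R) = 116*w
g(k, o(-10, 2)) - T = 116*65 - 1*(-11622) = 7540 + 11622 = 19162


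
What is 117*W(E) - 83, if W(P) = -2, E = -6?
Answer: -317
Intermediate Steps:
117*W(E) - 83 = 117*(-2) - 83 = -234 - 83 = -317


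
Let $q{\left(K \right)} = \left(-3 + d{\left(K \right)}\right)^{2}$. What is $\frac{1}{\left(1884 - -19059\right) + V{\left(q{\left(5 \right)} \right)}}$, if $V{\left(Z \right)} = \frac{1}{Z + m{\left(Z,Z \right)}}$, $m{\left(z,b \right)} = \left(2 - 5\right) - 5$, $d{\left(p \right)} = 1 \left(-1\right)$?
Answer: $\frac{8}{167545} \approx 4.7748 \cdot 10^{-5}$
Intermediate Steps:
$d{\left(p \right)} = -1$
$m{\left(z,b \right)} = -8$ ($m{\left(z,b \right)} = \left(2 - 5\right) - 5 = -3 - 5 = -8$)
$q{\left(K \right)} = 16$ ($q{\left(K \right)} = \left(-3 - 1\right)^{2} = \left(-4\right)^{2} = 16$)
$V{\left(Z \right)} = \frac{1}{-8 + Z}$ ($V{\left(Z \right)} = \frac{1}{Z - 8} = \frac{1}{-8 + Z}$)
$\frac{1}{\left(1884 - -19059\right) + V{\left(q{\left(5 \right)} \right)}} = \frac{1}{\left(1884 - -19059\right) + \frac{1}{-8 + 16}} = \frac{1}{\left(1884 + 19059\right) + \frac{1}{8}} = \frac{1}{20943 + \frac{1}{8}} = \frac{1}{\frac{167545}{8}} = \frac{8}{167545}$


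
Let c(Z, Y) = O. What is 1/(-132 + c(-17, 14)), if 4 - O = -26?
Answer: -1/102 ≈ -0.0098039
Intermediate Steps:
O = 30 (O = 4 - 1*(-26) = 4 + 26 = 30)
c(Z, Y) = 30
1/(-132 + c(-17, 14)) = 1/(-132 + 30) = 1/(-102) = -1/102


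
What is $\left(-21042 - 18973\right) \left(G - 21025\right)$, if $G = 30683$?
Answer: $-386464870$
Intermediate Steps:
$\left(-21042 - 18973\right) \left(G - 21025\right) = \left(-21042 - 18973\right) \left(30683 - 21025\right) = \left(-40015\right) 9658 = -386464870$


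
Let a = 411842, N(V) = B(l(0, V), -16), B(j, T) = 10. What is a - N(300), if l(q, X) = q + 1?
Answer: 411832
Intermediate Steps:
l(q, X) = 1 + q
N(V) = 10
a - N(300) = 411842 - 1*10 = 411842 - 10 = 411832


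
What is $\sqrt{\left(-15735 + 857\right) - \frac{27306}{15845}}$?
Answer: $\frac{8 i \sqrt{58371300430}}{15845} \approx 121.98 i$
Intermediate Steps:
$\sqrt{\left(-15735 + 857\right) - \frac{27306}{15845}} = \sqrt{-14878 - \frac{27306}{15845}} = \sqrt{- \frac{235769216}{15845}} = \frac{8 i \sqrt{58371300430}}{15845}$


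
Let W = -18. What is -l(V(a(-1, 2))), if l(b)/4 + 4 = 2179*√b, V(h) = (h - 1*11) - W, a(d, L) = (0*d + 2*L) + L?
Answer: 16 - 8716*√13 ≈ -31410.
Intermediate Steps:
a(d, L) = 3*L (a(d, L) = (0 + 2*L) + L = 2*L + L = 3*L)
V(h) = 7 + h (V(h) = (h - 1*11) - 1*(-18) = (h - 11) + 18 = (-11 + h) + 18 = 7 + h)
l(b) = -16 + 8716*√b (l(b) = -16 + 4*(2179*√b) = -16 + 8716*√b)
-l(V(a(-1, 2))) = -(-16 + 8716*√(7 + 3*2)) = -(-16 + 8716*√(7 + 6)) = -(-16 + 8716*√13) = 16 - 8716*√13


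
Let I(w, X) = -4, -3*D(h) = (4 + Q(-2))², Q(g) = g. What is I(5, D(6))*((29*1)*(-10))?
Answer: 1160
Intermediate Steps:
D(h) = -4/3 (D(h) = -(4 - 2)²/3 = -⅓*2² = -⅓*4 = -4/3)
I(5, D(6))*((29*1)*(-10)) = -4*29*1*(-10) = -116*(-10) = -4*(-290) = 1160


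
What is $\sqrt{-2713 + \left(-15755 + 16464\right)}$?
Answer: $2 i \sqrt{501} \approx 44.766 i$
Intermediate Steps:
$\sqrt{-2713 + \left(-15755 + 16464\right)} = \sqrt{-2713 + 709} = \sqrt{-2004} = 2 i \sqrt{501}$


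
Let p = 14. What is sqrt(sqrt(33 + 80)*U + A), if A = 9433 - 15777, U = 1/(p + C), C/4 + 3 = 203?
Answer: sqrt(-4203509024 + 814*sqrt(113))/814 ≈ 79.649*I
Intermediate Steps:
C = 800 (C = -12 + 4*203 = -12 + 812 = 800)
U = 1/814 (U = 1/(14 + 800) = 1/814 ≈ 0.0012285)
A = -6344
sqrt(sqrt(33 + 80)*U + A) = sqrt(sqrt(33 + 80)*(1/814) - 6344) = sqrt(sqrt(113)*(1/814) - 6344) = sqrt(sqrt(113)/814 - 6344) = sqrt(-6344 + sqrt(113)/814)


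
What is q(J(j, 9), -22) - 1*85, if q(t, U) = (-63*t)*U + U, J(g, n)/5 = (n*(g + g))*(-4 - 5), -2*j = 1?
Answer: 561223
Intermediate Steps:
j = -½ (j = -½*1 = -½ ≈ -0.50000)
J(g, n) = -90*g*n (J(g, n) = 5*((n*(g + g))*(-4 - 5)) = 5*((n*(2*g))*(-9)) = 5*((2*g*n)*(-9)) = 5*(-18*g*n) = -90*g*n)
q(t, U) = U - 63*U*t (q(t, U) = -63*U*t + U = U - 63*U*t)
q(J(j, 9), -22) - 1*85 = -22*(1 - (-5670)*(-1)*9/2) - 1*85 = -22*(1 - 63*405) - 85 = -22*(1 - 25515) - 85 = -22*(-25514) - 85 = 561308 - 85 = 561223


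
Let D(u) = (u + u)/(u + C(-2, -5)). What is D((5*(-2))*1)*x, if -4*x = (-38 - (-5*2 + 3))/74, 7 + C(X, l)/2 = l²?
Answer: -155/1924 ≈ -0.080561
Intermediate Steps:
C(X, l) = -14 + 2*l²
D(u) = 2*u/(36 + u) (D(u) = (u + u)/(u + (-14 + 2*(-5)²)) = (2*u)/(u + (-14 + 2*25)) = (2*u)/(u + (-14 + 50)) = (2*u)/(u + 36) = (2*u)/(36 + u) = 2*u/(36 + u))
x = 31/296 (x = -(-38 - (-5*2 + 3))/(4*74) = -(-38 - (-10 + 3))/(4*74) = -(-38 - 1*(-7))/(4*74) = -(-38 + 7)/(4*74) = -(-31)/(4*74) = -¼*(-31/74) = 31/296 ≈ 0.10473)
D((5*(-2))*1)*x = (2*((5*(-2))*1)/(36 + (5*(-2))*1))*(31/296) = (2*(-10*1)/(36 - 10*1))*(31/296) = (2*(-10)/(36 - 10))*(31/296) = (2*(-10)/26)*(31/296) = (2*(-10)*(1/26))*(31/296) = -10/13*31/296 = -155/1924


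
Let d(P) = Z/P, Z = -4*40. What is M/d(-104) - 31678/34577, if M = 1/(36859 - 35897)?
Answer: -46848863/51173960 ≈ -0.91548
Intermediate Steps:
Z = -160
d(P) = -160/P
M = 1/962 ≈ 0.0010395
M/d(-104) - 31678/34577 = 1/(962*((-160/(-104)))) - 31678/34577 = 1/(962*((-160*(-1/104)))) - 31678*1/34577 = 1/(962*(20/13)) - 31678/34577 = (1/962)*(13/20) - 31678/34577 = 1/1480 - 31678/34577 = -46848863/51173960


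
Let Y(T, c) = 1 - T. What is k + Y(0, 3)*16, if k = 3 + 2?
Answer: 21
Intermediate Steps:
k = 5
k + Y(0, 3)*16 = 5 + (1 - 1*0)*16 = 5 + (1 + 0)*16 = 5 + 1*16 = 5 + 16 = 21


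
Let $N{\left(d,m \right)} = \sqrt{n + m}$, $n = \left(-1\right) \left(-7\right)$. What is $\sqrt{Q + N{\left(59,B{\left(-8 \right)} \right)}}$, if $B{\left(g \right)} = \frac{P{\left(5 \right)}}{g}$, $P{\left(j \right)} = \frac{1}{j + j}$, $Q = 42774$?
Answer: $\frac{\sqrt{4277400 + 5 \sqrt{2795}}}{10} \approx 206.83$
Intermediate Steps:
$n = 7$
$P{\left(j \right)} = \frac{1}{2 j}$
$B{\left(g \right)} = \frac{1}{10 g}$ ($B{\left(g \right)} = \frac{\frac{1}{2} \cdot \frac{1}{5}}{g} = \frac{1}{10 g}$)
$N{\left(d,m \right)} = \sqrt{7 + m}$
$\sqrt{Q + N{\left(59,B{\left(-8 \right)} \right)}} = \sqrt{42774 + \sqrt{7 + \frac{1}{10 \left(-8\right)}}} = \sqrt{42774 + \sqrt{7 + \frac{1}{10} \left(- \frac{1}{8}\right)}} = \sqrt{42774 + \sqrt{7 - \frac{1}{80}}} = \sqrt{42774 + \sqrt{\frac{559}{80}}} = \sqrt{42774 + \frac{\sqrt{2795}}{20}}$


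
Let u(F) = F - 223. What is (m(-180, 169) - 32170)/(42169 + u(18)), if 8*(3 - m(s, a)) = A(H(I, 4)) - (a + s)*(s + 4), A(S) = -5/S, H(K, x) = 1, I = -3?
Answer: -255395/335712 ≈ -0.76076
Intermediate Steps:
u(F) = -223 + F
m(s, a) = 29/8 + (4 + s)*(a + s)/8 (m(s, a) = 3 - (-5/1 - (a + s)*(s + 4))/8 = 3 - (-5*1 - (a + s)*(4 + s))/8 = 3 - (-5 - (4 + s)*(a + s))/8 = 3 + (5/8 + (4 + s)*(a + s)/8) = 29/8 + (4 + s)*(a + s)/8)
(m(-180, 169) - 32170)/(42169 + u(18)) = ((29/8 + (½)*169 + (½)*(-180) + (⅛)*(-180)² + (⅛)*169*(-180)) - 32170)/(42169 + (-223 + 18)) = ((29/8 + 169/2 - 90 + (⅛)*32400 - 7605/2) - 32170)/(42169 - 205) = ((29/8 + 169/2 - 90 + 4050 - 7605/2) - 32170)/41964 = (1965/8 - 32170)*(1/41964) = -255395/8*1/41964 = -255395/335712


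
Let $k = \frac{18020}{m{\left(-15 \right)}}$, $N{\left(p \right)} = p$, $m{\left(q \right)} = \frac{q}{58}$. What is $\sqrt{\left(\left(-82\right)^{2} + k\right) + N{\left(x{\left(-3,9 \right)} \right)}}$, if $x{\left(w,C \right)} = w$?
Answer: $\frac{i \sqrt{566607}}{3} \approx 250.91 i$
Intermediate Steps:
$m{\left(q \right)} = \frac{q}{58}$ ($m{\left(q \right)} = q \frac{1}{58} = \frac{q}{58}$)
$k = - \frac{209032}{3}$ ($k = \frac{18020}{\frac{1}{58} \left(-15\right)} = \frac{18020}{- \frac{15}{58}} = 18020 \left(- \frac{58}{15}\right) = - \frac{209032}{3} \approx -69677.0$)
$\sqrt{\left(\left(-82\right)^{2} + k\right) + N{\left(x{\left(-3,9 \right)} \right)}} = \sqrt{\left(\left(-82\right)^{2} - \frac{209032}{3}\right) - 3} = \sqrt{\left(6724 - \frac{209032}{3}\right) - 3} = \sqrt{- \frac{188860}{3} - 3} = \sqrt{- \frac{188869}{3}} = \frac{i \sqrt{566607}}{3}$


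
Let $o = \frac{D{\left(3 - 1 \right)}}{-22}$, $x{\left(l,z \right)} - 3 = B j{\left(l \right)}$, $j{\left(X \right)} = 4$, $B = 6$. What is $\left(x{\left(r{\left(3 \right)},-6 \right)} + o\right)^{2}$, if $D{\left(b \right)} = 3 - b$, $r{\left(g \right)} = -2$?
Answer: $\frac{351649}{484} \approx 726.55$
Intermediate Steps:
$x{\left(l,z \right)} = 27$ ($x{\left(l,z \right)} = 3 + 6 \cdot 4 = 3 + 24 = 27$)
$o = - \frac{1}{22}$ ($o = \frac{3 - \left(3 - 1\right)}{-22} = \left(3 - \left(3 - 1\right)\right) \left(- \frac{1}{22}\right) = \left(3 - 2\right) \left(- \frac{1}{22}\right) = 1 \left(- \frac{1}{22}\right) = - \frac{1}{22} \approx -0.045455$)
$\left(x{\left(r{\left(3 \right)},-6 \right)} + o\right)^{2} = \left(27 - \frac{1}{22}\right)^{2} = \left(\frac{593}{22}\right)^{2} = \frac{351649}{484}$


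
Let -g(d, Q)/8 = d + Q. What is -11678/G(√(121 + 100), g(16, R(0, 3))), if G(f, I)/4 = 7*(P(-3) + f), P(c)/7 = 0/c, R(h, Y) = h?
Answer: -5839*√221/3094 ≈ -28.055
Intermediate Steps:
P(c) = 0 (P(c) = 7*(0/c) = 7*0 = 0)
g(d, Q) = -8*Q - 8*d (g(d, Q) = -8*(d + Q) = -8*(Q + d) = -8*Q - 8*d)
G(f, I) = 28*f (G(f, I) = 4*(7*(0 + f)) = 4*(7*f) = 28*f)
-11678/G(√(121 + 100), g(16, R(0, 3))) = -11678*1/(28*√(121 + 100)) = -11678*√221/6188 = -5839*√221/3094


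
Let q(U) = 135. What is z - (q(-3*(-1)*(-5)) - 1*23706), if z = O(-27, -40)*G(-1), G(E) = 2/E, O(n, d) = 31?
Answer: 23509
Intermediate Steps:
z = -62 (z = 31*(2/(-1)) = 31*(2*(-1)) = 31*(-2) = -62)
z - (q(-3*(-1)*(-5)) - 1*23706) = -62 - (135 - 1*23706) = -62 - (135 - 23706) = -62 - 1*(-23571) = -62 + 23571 = 23509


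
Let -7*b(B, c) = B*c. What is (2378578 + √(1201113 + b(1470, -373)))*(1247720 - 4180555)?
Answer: -6975976808630 - 2932835*√1279443 ≈ -6.9793e+12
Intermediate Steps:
b(B, c) = -B*c/7
(2378578 + √(1201113 + b(1470, -373)))*(1247720 - 4180555) = (2378578 + √(1201113 - ⅐*1470*(-373)))*(1247720 - 4180555) = (2378578 + √(1201113 + 78330))*(-2932835) = (2378578 + √1279443)*(-2932835) = -6975976808630 - 2932835*√1279443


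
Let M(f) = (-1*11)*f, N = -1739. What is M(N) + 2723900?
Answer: 2743029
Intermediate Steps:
M(f) = -11*f
M(N) + 2723900 = -11*(-1739) + 2723900 = 19129 + 2723900 = 2743029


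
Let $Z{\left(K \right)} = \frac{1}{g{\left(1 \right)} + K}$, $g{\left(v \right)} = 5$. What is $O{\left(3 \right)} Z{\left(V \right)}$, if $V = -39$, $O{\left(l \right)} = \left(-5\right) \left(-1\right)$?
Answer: $- \frac{5}{34} \approx -0.14706$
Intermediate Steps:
$O{\left(l \right)} = 5$
$Z{\left(K \right)} = \frac{1}{5 + K}$
$O{\left(3 \right)} Z{\left(V \right)} = \frac{5}{5 - 39} = \frac{5}{-34} = 5 \left(- \frac{1}{34}\right) = - \frac{5}{34}$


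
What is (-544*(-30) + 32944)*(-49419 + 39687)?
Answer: -479437248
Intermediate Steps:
(-544*(-30) + 32944)*(-49419 + 39687) = (16320 + 32944)*(-9732) = 49264*(-9732) = -479437248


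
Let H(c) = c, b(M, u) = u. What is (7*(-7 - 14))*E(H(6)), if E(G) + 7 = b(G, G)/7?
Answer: 903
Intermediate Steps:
E(G) = -7 + G/7
(7*(-7 - 14))*E(H(6)) = (7*(-7 - 14))*(-7 + (⅐)*6) = (7*(-21))*(-7 + 6/7) = -147*(-43/7) = 903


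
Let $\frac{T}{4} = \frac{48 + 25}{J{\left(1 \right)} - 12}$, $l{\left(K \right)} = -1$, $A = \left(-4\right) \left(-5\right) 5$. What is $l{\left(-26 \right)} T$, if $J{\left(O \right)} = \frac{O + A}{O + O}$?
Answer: $- \frac{584}{77} \approx -7.5844$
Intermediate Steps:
$A = 100$ ($A = 20 \cdot 5 = 100$)
$J{\left(O \right)} = \frac{100 + O}{2 O}$ ($J{\left(O \right)} = \frac{O + 100}{O + O} = \frac{100 + O}{2 O}$)
$T = \frac{584}{77}$ ($T = 4 \frac{48 + 25}{\frac{100 + 1}{2 \cdot 1} - 12} = 4 \frac{73}{\frac{1}{2} \cdot 1 \cdot 101 - 12} = 4 \frac{73}{\frac{101}{2} - 12} = 4 \frac{73}{\frac{77}{2}} = 4 \cdot 73 \cdot \frac{2}{77} = 4 \cdot \frac{146}{77} = \frac{584}{77} \approx 7.5844$)
$l{\left(-26 \right)} T = \left(-1\right) \frac{584}{77} = - \frac{584}{77}$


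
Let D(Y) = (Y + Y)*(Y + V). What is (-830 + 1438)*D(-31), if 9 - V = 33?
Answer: 2073280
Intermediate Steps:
V = -24 (V = 9 - 1*33 = 9 - 33 = -24)
D(Y) = 2*Y*(-24 + Y) (D(Y) = (Y + Y)*(Y - 24) = (2*Y)*(-24 + Y) = 2*Y*(-24 + Y))
(-830 + 1438)*D(-31) = (-830 + 1438)*(2*(-31)*(-24 - 31)) = 608*(2*(-31)*(-55)) = 608*3410 = 2073280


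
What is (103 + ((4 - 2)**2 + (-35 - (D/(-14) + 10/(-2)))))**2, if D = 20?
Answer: 301401/49 ≈ 6151.0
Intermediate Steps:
(103 + ((4 - 2)**2 + (-35 - (D/(-14) + 10/(-2)))))**2 = (103 + ((4 - 2)**2 + (-35 - (20/(-14) + 10/(-2)))))**2 = (103 + (2**2 + (-35 - (20*(-1/14) + 10*(-1/2)))))**2 = (103 + (4 + (-35 - (-10/7 - 5))))**2 = (103 + (4 + (-35 - 1*(-45/7))))**2 = (103 + (4 + (-35 + 45/7)))**2 = (103 + (4 - 200/7))**2 = (103 - 172/7)**2 = (549/7)**2 = 301401/49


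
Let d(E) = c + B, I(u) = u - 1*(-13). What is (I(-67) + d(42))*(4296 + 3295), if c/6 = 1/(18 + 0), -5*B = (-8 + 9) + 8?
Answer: -6315712/15 ≈ -4.2105e+5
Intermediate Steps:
B = -9/5 (B = -((-8 + 9) + 8)/5 = -(1 + 8)/5 = -⅕*9 = -9/5 ≈ -1.8000)
I(u) = 13 + u (I(u) = u + 13 = 13 + u)
c = ⅓ (c = 6/(18 + 0) = 6/18 = 6*(1/18) = ⅓ ≈ 0.33333)
d(E) = -22/15 (d(E) = ⅓ - 9/5 = -22/15)
(I(-67) + d(42))*(4296 + 3295) = ((13 - 67) - 22/15)*(4296 + 3295) = (-54 - 22/15)*7591 = -832/15*7591 = -6315712/15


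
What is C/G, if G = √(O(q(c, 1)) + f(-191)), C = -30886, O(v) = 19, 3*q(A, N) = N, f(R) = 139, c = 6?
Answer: -15443*√158/79 ≈ -2457.2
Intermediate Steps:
q(A, N) = N/3
G = √158 (G = √(19 + 139) = √158 ≈ 12.570)
C/G = -30886*√158/158 = -15443*√158/79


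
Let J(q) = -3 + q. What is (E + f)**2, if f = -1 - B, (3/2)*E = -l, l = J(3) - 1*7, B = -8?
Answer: 1225/9 ≈ 136.11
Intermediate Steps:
l = -7 (l = (-3 + 3) - 1*7 = 0 - 7 = -7)
E = 14/3 (E = 2*(-1*(-7))/3 = (2/3)*7 = 14/3 ≈ 4.6667)
f = 7 (f = -1 - 1*(-8) = -1 + 8 = 7)
(E + f)**2 = (14/3 + 7)**2 = (35/3)**2 = 1225/9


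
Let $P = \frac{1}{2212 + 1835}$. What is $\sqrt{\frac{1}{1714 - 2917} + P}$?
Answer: $\frac{2 i \sqrt{42734971}}{540949} \approx 0.024169 i$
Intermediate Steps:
$P = \frac{1}{4047} \approx 0.0002471$
$\sqrt{\frac{1}{1714 - 2917} + P} = \sqrt{\frac{1}{1714 - 2917} + \frac{1}{4047}} = \sqrt{\frac{1}{-1203} + \frac{1}{4047}} = \sqrt{- \frac{1}{1203} + \frac{1}{4047}} = \sqrt{- \frac{316}{540949}} = \frac{2 i \sqrt{42734971}}{540949}$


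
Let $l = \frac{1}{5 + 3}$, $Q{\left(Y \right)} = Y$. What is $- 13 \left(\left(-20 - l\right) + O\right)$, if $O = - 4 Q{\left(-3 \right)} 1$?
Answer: $\frac{845}{8} \approx 105.63$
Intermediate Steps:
$l = \frac{1}{8} \approx 0.125$
$O = 12$ ($O = \left(-4\right) \left(-3\right) 1 = 12 \cdot 1 = 12$)
$- 13 \left(\left(-20 - l\right) + O\right) = - 13 \left(\left(-20 - \frac{1}{8}\right) + 12\right) = - 13 \left(- \frac{161}{8} + 12\right) = \left(-13\right) \left(- \frac{65}{8}\right) = \frac{845}{8}$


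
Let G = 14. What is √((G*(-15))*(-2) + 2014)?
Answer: √2434 ≈ 49.336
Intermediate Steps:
√((G*(-15))*(-2) + 2014) = √((14*(-15))*(-2) + 2014) = √(-210*(-2) + 2014) = √(420 + 2014) = √2434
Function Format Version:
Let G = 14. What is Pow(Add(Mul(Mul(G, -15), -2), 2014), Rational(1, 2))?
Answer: Pow(2434, Rational(1, 2)) ≈ 49.336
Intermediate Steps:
Pow(Add(Mul(Mul(G, -15), -2), 2014), Rational(1, 2)) = Pow(Add(Mul(Mul(14, -15), -2), 2014), Rational(1, 2)) = Pow(Add(Mul(-210, -2), 2014), Rational(1, 2)) = Pow(Add(420, 2014), Rational(1, 2)) = Pow(2434, Rational(1, 2))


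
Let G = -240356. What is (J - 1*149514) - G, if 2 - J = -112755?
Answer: 203599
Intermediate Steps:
J = 112757 (J = 2 - 1*(-112755) = 2 + 112755 = 112757)
(J - 1*149514) - G = (112757 - 1*149514) - 1*(-240356) = (112757 - 149514) + 240356 = -36757 + 240356 = 203599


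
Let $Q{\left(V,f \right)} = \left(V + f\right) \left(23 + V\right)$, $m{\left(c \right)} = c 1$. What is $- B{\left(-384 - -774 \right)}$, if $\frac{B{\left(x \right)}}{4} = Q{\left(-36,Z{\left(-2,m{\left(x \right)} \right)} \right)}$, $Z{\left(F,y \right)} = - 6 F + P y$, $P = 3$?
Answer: $59592$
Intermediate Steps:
$m{\left(c \right)} = c$
$Z{\left(F,y \right)} = - 6 F + 3 y$
$Q{\left(V,f \right)} = \left(23 + V\right) \left(V + f\right)$
$B{\left(x \right)} = 1248 - 156 x$ ($B{\left(x \right)} = 4 \left(\left(-36\right)^{2} + 23 \left(-36\right) + 23 \left(\left(-6\right) \left(-2\right) + 3 x\right) - 36 \left(\left(-6\right) \left(-2\right) + 3 x\right)\right) = 4 \left(1296 - 828 + 23 \left(12 + 3 x\right) - 36 \left(12 + 3 x\right)\right) = 4 \left(1296 - 828 + \left(276 + 69 x\right) - \left(432 + 108 x\right)\right) = 4 \left(312 - 39 x\right) = 1248 - 156 x$)
$- B{\left(-384 - -774 \right)} = - (1248 - 156 \left(-384 - -774\right)) = - (1248 - 156 \left(-384 + 774\right)) = - (1248 - 60840) = \left(-1\right) \left(-59592\right) = 59592$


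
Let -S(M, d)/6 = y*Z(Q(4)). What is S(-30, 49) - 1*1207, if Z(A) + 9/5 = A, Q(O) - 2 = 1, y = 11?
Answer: -6431/5 ≈ -1286.2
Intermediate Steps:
Q(O) = 3 (Q(O) = 2 + 1 = 3)
Z(A) = -9/5 + A
S(M, d) = -396/5 (S(M, d) = -66*(-9/5 + 3) = -66*6/5 = -6*66/5 = -396/5)
S(-30, 49) - 1*1207 = -396/5 - 1*1207 = -396/5 - 1207 = -6431/5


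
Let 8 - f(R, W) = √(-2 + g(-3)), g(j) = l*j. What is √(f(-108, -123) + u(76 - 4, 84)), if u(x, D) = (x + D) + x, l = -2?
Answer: 3*√26 ≈ 15.297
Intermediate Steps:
g(j) = -2*j
u(x, D) = D + 2*x (u(x, D) = (D + x) + x = D + 2*x)
f(R, W) = 6 (f(R, W) = 8 - √(-2 - 2*(-3)) = 8 - √(-2 + 6) = 8 - √4 = 8 - 1*2 = 8 - 2 = 6)
√(f(-108, -123) + u(76 - 4, 84)) = √(6 + (84 + 2*(76 - 4))) = √(6 + (84 + 2*72)) = √(6 + (84 + 144)) = √(6 + 228) = √234 = 3*√26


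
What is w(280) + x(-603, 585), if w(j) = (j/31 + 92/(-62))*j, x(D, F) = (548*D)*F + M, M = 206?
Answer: -5992530034/31 ≈ -1.9331e+8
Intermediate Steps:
x(D, F) = 206 + 548*D*F (x(D, F) = (548*D)*F + 206 = 548*D*F + 206 = 206 + 548*D*F)
w(j) = j*(-46/31 + j/31) (w(j) = (j*(1/31) + 92*(-1/62))*j = (j/31 - 46/31)*j = (-46/31 + j/31)*j = j*(-46/31 + j/31))
w(280) + x(-603, 585) = (1/31)*280*(-46 + 280) + (206 + 548*(-603)*585) = (1/31)*280*234 + (206 - 193309740) = 65520/31 - 193309534 = -5992530034/31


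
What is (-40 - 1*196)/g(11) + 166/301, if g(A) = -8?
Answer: 18091/602 ≈ 30.051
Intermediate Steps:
(-40 - 1*196)/g(11) + 166/301 = (-40 - 1*196)/(-8) + 166/301 = (-40 - 196)*(-⅛) + 166*(1/301) = -236*(-⅛) + 166/301 = 59/2 + 166/301 = 18091/602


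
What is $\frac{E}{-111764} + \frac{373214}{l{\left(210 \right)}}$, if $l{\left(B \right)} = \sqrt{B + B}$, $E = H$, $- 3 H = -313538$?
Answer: $- \frac{156769}{167646} + \frac{186607 \sqrt{105}}{105} \approx 18210.0$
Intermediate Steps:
$H = \frac{313538}{3}$ ($H = \left(- \frac{1}{3}\right) \left(-313538\right) = \frac{313538}{3} \approx 1.0451 \cdot 10^{5}$)
$E = \frac{313538}{3} \approx 1.0451 \cdot 10^{5}$
$l{\left(B \right)} = \sqrt{2} \sqrt{B}$ ($l{\left(B \right)} = \sqrt{2 B} = \sqrt{2} \sqrt{B}$)
$\frac{E}{-111764} + \frac{373214}{l{\left(210 \right)}} = \frac{313538}{3 \left(-111764\right)} + \frac{373214}{\sqrt{2} \sqrt{210}} = \frac{313538}{3} \left(- \frac{1}{111764}\right) + \frac{373214}{2 \sqrt{105}} = - \frac{156769}{167646} + 373214 \frac{\sqrt{105}}{210} = - \frac{156769}{167646} + \frac{186607 \sqrt{105}}{105}$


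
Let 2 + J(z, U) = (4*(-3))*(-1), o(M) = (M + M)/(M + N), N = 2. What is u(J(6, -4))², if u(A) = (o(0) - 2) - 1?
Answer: 9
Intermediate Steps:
o(M) = 2*M/(2 + M) (o(M) = (M + M)/(M + 2) = (2*M)/(2 + M) = 2*M/(2 + M))
J(z, U) = 10 (J(z, U) = -2 + (4*(-3))*(-1) = -2 - 12*(-1) = -2 + 12 = 10)
u(A) = -3 (u(A) = (2*0/(2 + 0) - 2) - 1 = (2*0/2 - 2) - 1 = (2*0*(½) - 2) - 1 = (0 - 2) - 1 = -2 - 1 = -3)
u(J(6, -4))² = (-3)² = 9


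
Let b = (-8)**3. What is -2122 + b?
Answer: -2634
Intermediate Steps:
b = -512
-2122 + b = -2122 - 512 = -2634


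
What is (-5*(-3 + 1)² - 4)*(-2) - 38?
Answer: 10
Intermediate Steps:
(-5*(-3 + 1)² - 4)*(-2) - 38 = (-5*(-2)² - 4)*(-2) - 38 = (-5*4 - 4)*(-2) - 38 = (-20 - 4)*(-2) - 38 = -24*(-2) - 38 = 48 - 38 = 10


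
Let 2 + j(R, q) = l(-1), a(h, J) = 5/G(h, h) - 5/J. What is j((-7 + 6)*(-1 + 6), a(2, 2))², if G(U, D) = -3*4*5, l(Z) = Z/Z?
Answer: 1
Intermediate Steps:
l(Z) = 1
G(U, D) = -60 (G(U, D) = -12*5 = -60)
a(h, J) = -1/12 - 5/J (a(h, J) = 5/(-60) - 5/J = 5*(-1/60) - 5/J = -1/12 - 5/J)
j(R, q) = -1 (j(R, q) = -2 + 1 = -1)
j((-7 + 6)*(-1 + 6), a(2, 2))² = (-1)² = 1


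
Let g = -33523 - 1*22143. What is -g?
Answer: 55666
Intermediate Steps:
g = -55666 (g = -33523 - 22143 = -55666)
-g = -1*(-55666) = 55666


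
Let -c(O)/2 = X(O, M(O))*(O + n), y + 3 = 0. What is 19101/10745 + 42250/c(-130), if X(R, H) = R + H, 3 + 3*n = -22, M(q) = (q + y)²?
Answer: 9324644324/5219910255 ≈ 1.7864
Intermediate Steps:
y = -3 (y = -3 + 0 = -3)
M(q) = (-3 + q)² (M(q) = (q - 3)² = (-3 + q)²)
n = -25/3 (n = -1 + (⅓)*(-22) = -1 - 22/3 = -25/3 ≈ -8.3333)
X(R, H) = H + R
c(O) = -2*(-25/3 + O)*(O + (-3 + O)²) (c(O) = -2*((-3 + O)² + O)*(O - 25/3) = -2*(O + (-3 + O)²)*(-25/3 + O) = -2*(-25/3 + O)*(O + (-3 + O)²))
19101/10745 + 42250/c(-130) = 19101/10745 + 42250/((-2*(-25 + 3*(-130))*(-130 + (-3 - 130)²)/3)) = 19101*(1/10745) + 42250/((-2*(-25 - 390)*(-130 + (-133)²)/3)) = 19101/10745 + 42250/((-⅔*(-415)*(-130 + 17689))) = 19101/10745 + 42250/((-⅔*(-415)*17559)) = 19101/10745 + 42250/4857990 = 19101/10745 + 42250*(1/4857990) = 19101/10745 + 4225/485799 = 9324644324/5219910255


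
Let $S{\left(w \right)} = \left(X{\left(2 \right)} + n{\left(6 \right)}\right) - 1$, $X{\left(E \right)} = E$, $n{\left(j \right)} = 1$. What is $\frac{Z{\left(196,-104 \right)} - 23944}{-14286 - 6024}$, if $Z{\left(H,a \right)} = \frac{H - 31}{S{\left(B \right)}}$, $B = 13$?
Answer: $\frac{47723}{40620} \approx 1.1749$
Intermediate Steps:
$S{\left(w \right)} = 2$ ($S{\left(w \right)} = \left(2 + 1\right) - 1 = 3 - 1 = 2$)
$Z{\left(H,a \right)} = - \frac{31}{2} + \frac{H}{2}$ ($Z{\left(H,a \right)} = \frac{H - 31}{2} = \left(-31 + H\right) \frac{1}{2} = - \frac{31}{2} + \frac{H}{2}$)
$\frac{Z{\left(196,-104 \right)} - 23944}{-14286 - 6024} = \frac{\left(- \frac{31}{2} + \frac{1}{2} \cdot 196\right) - 23944}{-14286 - 6024} = \frac{\left(- \frac{31}{2} + 98\right) - 23944}{-20310} = \left(\frac{165}{2} - 23944\right) \left(- \frac{1}{20310}\right) = \left(- \frac{47723}{2}\right) \left(- \frac{1}{20310}\right) = \frac{47723}{40620}$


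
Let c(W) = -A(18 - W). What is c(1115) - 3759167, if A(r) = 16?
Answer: -3759183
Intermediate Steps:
c(W) = -16 (c(W) = -1*16 = -16)
c(1115) - 3759167 = -16 - 3759167 = -3759183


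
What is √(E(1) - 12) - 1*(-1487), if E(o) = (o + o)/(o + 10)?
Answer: 1487 + I*√1430/11 ≈ 1487.0 + 3.4378*I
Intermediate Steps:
E(o) = 2*o/(10 + o) (E(o) = (2*o)/(10 + o) = 2*o/(10 + o))
√(E(1) - 12) - 1*(-1487) = √(2*1/(10 + 1) - 12) - 1*(-1487) = √(2*1/11 - 12) + 1487 = √(2*1*(1/11) - 12) + 1487 = √(2/11 - 12) + 1487 = √(-130/11) + 1487 = I*√1430/11 + 1487 = 1487 + I*√1430/11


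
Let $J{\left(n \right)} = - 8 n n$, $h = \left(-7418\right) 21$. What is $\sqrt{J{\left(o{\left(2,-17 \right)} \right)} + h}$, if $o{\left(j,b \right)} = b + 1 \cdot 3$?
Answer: $i \sqrt{157346} \approx 396.67 i$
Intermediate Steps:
$o{\left(j,b \right)} = 3 + b$ ($o{\left(j,b \right)} = b + 3 = 3 + b$)
$h = -155778$
$J{\left(n \right)} = - 8 n^{2}$
$\sqrt{J{\left(o{\left(2,-17 \right)} \right)} + h} = \sqrt{- 8 \left(3 - 17\right)^{2} - 155778} = \sqrt{- 8 \left(-14\right)^{2} - 155778} = \sqrt{\left(-8\right) 196 - 155778} = \sqrt{-1568 - 155778} = \sqrt{-157346} = i \sqrt{157346}$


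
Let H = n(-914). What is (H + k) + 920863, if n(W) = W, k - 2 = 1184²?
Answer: 2321807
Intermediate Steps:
k = 1401858 (k = 2 + 1184² = 2 + 1401856 = 1401858)
H = -914
(H + k) + 920863 = (-914 + 1401858) + 920863 = 1400944 + 920863 = 2321807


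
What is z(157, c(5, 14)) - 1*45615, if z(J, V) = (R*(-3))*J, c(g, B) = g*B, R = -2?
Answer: -44673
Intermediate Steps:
c(g, B) = B*g
z(J, V) = 6*J (z(J, V) = (-2*(-3))*J = 6*J)
z(157, c(5, 14)) - 1*45615 = 6*157 - 1*45615 = 942 - 45615 = -44673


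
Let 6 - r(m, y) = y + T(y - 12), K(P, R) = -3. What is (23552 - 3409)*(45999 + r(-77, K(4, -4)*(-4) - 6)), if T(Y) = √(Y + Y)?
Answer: 926557857 - 40286*I*√3 ≈ 9.2656e+8 - 69777.0*I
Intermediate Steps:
T(Y) = √2*√Y (T(Y) = √(2*Y) = √2*√Y)
r(m, y) = 6 - y - √2*√(-12 + y) (r(m, y) = 6 - (y + √2*√(y - 12)) = 6 - (y + √2*√(-12 + y)) = 6 + (-y - √2*√(-12 + y)) = 6 - y - √2*√(-12 + y))
(23552 - 3409)*(45999 + r(-77, K(4, -4)*(-4) - 6)) = (23552 - 3409)*(45999 + (6 - (-3*(-4) - 6) - √(-24 + 2*(-3*(-4) - 6)))) = 20143*(45999 + (6 - (12 - 6) - √(-24 + 2*(12 - 6)))) = 20143*(45999 + (6 - 1*6 - √(-24 + 2*6))) = 20143*(45999 + (6 - 6 - √(-24 + 12))) = 20143*(45999 + (6 - 6 - √(-12))) = 20143*(45999 + (6 - 6 - 2*I*√3)) = 20143*(45999 - 2*I*√3) = 926557857 - 40286*I*√3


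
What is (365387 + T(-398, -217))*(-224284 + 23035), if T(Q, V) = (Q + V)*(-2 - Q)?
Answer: -24521586903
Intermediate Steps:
T(Q, V) = (-2 - Q)*(Q + V)
(365387 + T(-398, -217))*(-224284 + 23035) = (365387 + (-1*(-398)² - 2*(-398) - 2*(-217) - 1*(-398)*(-217)))*(-224284 + 23035) = (365387 + (-1*158404 + 796 + 434 - 86366))*(-201249) = (365387 + (-158404 + 796 + 434 - 86366))*(-201249) = (365387 - 243540)*(-201249) = 121847*(-201249) = -24521586903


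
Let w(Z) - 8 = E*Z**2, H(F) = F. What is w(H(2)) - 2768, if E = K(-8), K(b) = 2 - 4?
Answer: -2768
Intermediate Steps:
K(b) = -2
E = -2
w(Z) = 8 - 2*Z**2
w(H(2)) - 2768 = (8 - 2*2**2) - 2768 = (8 - 2*4) - 2768 = (8 - 8) - 2768 = 0 - 2768 = -2768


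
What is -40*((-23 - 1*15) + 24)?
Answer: 560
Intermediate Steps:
-40*((-23 - 1*15) + 24) = -40*((-23 - 15) + 24) = -40*(-38 + 24) = -40*(-14) = 560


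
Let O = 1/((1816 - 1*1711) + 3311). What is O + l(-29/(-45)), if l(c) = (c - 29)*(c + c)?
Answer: -252809303/6917400 ≈ -36.547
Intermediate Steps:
O = 1/3416 (O = 1/((1816 - 1711) + 3311) = 1/(105 + 3311) = 1/3416 ≈ 0.00029274)
l(c) = 2*c*(-29 + c) (l(c) = (-29 + c)*(2*c) = 2*c*(-29 + c))
O + l(-29/(-45)) = 1/3416 + 2*(-29/(-45))*(-29 - 29/(-45)) = 1/3416 + 2*(-29*(-1/45))*(-29 - 29*(-1/45)) = 1/3416 + 2*(29/45)*(-29 + 29/45) = 1/3416 + 2*(29/45)*(-1276/45) = 1/3416 - 74008/2025 = -252809303/6917400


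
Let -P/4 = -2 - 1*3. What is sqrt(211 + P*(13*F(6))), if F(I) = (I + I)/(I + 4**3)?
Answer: sqrt(12523)/7 ≈ 15.987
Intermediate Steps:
F(I) = 2*I/(64 + I) (F(I) = (2*I)/(I + 64) = (2*I)/(64 + I) = 2*I/(64 + I))
P = 20 (P = -4*(-2 - 1*3) = -4*(-2 - 3) = -4*(-5) = 20)
sqrt(211 + P*(13*F(6))) = sqrt(211 + 20*(13*(2*6/(64 + 6)))) = sqrt(211 + 20*(13*(2*6/70))) = sqrt(211 + 20*(13*(2*6*(1/70)))) = sqrt(211 + 20*(13*(6/35))) = sqrt(211 + 20*(78/35)) = sqrt(211 + 312/7) = sqrt(1789/7) = sqrt(12523)/7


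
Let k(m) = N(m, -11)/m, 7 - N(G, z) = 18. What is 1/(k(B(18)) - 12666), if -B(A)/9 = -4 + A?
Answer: -126/1595905 ≈ -7.8952e-5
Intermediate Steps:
N(G, z) = -11 (N(G, z) = 7 - 1*18 = 7 - 18 = -11)
B(A) = 36 - 9*A (B(A) = -9*(-4 + A) = 36 - 9*A)
k(m) = -11/m
1/(k(B(18)) - 12666) = 1/(-11/(36 - 9*18) - 12666) = 1/(-11/(36 - 162) - 12666) = 1/(-11/(-126) - 12666) = 1/(-11*(-1/126) - 12666) = 1/(11/126 - 12666) = 1/(-1595905/126) = -126/1595905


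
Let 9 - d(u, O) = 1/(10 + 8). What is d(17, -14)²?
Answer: 25921/324 ≈ 80.003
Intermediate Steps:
d(u, O) = 161/18 (d(u, O) = 9 - 1/(10 + 8) = 9 - 1/18 = 161/18)
d(17, -14)² = (161/18)² = 25921/324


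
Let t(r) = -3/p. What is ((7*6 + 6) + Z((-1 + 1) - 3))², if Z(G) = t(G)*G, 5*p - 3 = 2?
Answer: 3249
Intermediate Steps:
p = 1 (p = ⅗ + (⅕)*2 = ⅗ + ⅖ = 1)
t(r) = -3 (t(r) = -3/1 = -3*1 = -3)
Z(G) = -3*G
((7*6 + 6) + Z((-1 + 1) - 3))² = ((7*6 + 6) - 3*((-1 + 1) - 3))² = ((42 + 6) - 3*(0 - 3))² = (48 - 3*(-3))² = (48 + 9)² = 57² = 3249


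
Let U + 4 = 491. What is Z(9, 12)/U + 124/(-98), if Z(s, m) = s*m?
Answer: -24902/23863 ≈ -1.0435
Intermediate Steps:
U = 487 (U = -4 + 491 = 487)
Z(s, m) = m*s
Z(9, 12)/U + 124/(-98) = (12*9)/487 + 124/(-98) = 108*(1/487) + 124*(-1/98) = 108/487 - 62/49 = -24902/23863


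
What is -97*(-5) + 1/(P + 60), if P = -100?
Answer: 19399/40 ≈ 484.98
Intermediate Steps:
-97*(-5) + 1/(P + 60) = -97*(-5) + 1/(-100 + 60) = 485 + 1/(-40) = 485 - 1/40 = 19399/40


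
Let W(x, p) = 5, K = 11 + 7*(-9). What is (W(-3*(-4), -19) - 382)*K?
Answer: 19604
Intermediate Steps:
K = -52 (K = 11 - 63 = -52)
(W(-3*(-4), -19) - 382)*K = (5 - 382)*(-52) = -377*(-52) = 19604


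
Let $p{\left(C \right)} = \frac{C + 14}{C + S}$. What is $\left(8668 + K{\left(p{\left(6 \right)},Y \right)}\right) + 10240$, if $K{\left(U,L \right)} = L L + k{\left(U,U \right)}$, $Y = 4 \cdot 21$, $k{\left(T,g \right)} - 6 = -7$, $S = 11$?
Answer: $25963$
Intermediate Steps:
$k{\left(T,g \right)} = -1$ ($k{\left(T,g \right)} = 6 - 7 = -1$)
$p{\left(C \right)} = \frac{14 + C}{11 + C}$ ($p{\left(C \right)} = \frac{C + 14}{C + 11} = \frac{14 + C}{11 + C}$)
$Y = 84$
$K{\left(U,L \right)} = -1 + L^{2}$ ($K{\left(U,L \right)} = L L - 1 = L^{2} - 1 = -1 + L^{2}$)
$\left(8668 + K{\left(p{\left(6 \right)},Y \right)}\right) + 10240 = \left(8668 - \left(1 - 84^{2}\right)\right) + 10240 = \left(8668 + \left(-1 + 7056\right)\right) + 10240 = \left(8668 + 7055\right) + 10240 = 15723 + 10240 = 25963$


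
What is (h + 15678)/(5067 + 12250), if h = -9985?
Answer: 5693/17317 ≈ 0.32875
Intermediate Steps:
(h + 15678)/(5067 + 12250) = (-9985 + 15678)/(5067 + 12250) = 5693/17317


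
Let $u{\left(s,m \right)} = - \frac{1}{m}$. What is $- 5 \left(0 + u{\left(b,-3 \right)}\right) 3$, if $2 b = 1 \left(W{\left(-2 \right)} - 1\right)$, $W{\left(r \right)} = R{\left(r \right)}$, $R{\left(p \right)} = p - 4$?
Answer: $-5$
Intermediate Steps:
$R{\left(p \right)} = -4 + p$
$W{\left(r \right)} = -4 + r$
$b = - \frac{7}{2}$ ($b = \frac{1 \left(\left(-4 - 2\right) - 1\right)}{2} = \frac{1 \left(-6 - 1\right)}{2} = \frac{1 \left(-7\right)}{2} = \frac{1}{2} \left(-7\right) = - \frac{7}{2} \approx -3.5$)
$- 5 \left(0 + u{\left(b,-3 \right)}\right) 3 = - 5 \left(0 - \frac{1}{-3}\right) 3 = - 5 \left(0 - - \frac{1}{3}\right) 3 = - 5 \left(0 + \frac{1}{3}\right) 3 = \left(-5\right) \frac{1}{3} \cdot 3 = \left(- \frac{5}{3}\right) 3 = -5$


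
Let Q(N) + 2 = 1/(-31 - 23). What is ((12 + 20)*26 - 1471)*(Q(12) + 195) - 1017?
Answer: -745993/6 ≈ -1.2433e+5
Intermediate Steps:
Q(N) = -109/54 (Q(N) = -2 + 1/(-31 - 23) = -2 + 1/(-54) = -2 - 1/54 = -109/54)
((12 + 20)*26 - 1471)*(Q(12) + 195) - 1017 = ((12 + 20)*26 - 1471)*(-109/54 + 195) - 1017 = (32*26 - 1471)*(10421/54) - 1017 = (832 - 1471)*(10421/54) - 1017 = -639*10421/54 - 1017 = -739891/6 - 1017 = -745993/6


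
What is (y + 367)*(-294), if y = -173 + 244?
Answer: -128772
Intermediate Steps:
y = 71
(y + 367)*(-294) = (71 + 367)*(-294) = 438*(-294) = -128772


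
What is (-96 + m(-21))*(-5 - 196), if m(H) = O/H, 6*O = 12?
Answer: 135206/7 ≈ 19315.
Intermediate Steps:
O = 2 (O = (1/6)*12 = 2)
m(H) = 2/H
(-96 + m(-21))*(-5 - 196) = (-96 + 2/(-21))*(-5 - 196) = (-96 + 2*(-1/21))*(-201) = (-96 - 2/21)*(-201) = -2018/21*(-201) = 135206/7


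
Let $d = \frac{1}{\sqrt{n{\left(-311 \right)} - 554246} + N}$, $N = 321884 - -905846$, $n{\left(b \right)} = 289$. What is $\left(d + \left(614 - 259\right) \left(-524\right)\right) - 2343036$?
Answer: $\frac{- 2529056 \sqrt{553957} + 3104997922879 i}{\sqrt{553957} - 1227730 i} \approx -2.5291 \cdot 10^{6}$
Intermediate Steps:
$N = 1227730$ ($N = 321884 + 905846 = 1227730$)
$d = \frac{1}{1227730 + i \sqrt{553957}}$ ($d = \frac{1}{\sqrt{289 - 554246} + 1227730} = \frac{1}{\sqrt{-553957} + 1227730} = \frac{1}{i \sqrt{553957} + 1227730} = \frac{1}{1227730 + i \sqrt{553957}} \approx 8.1451 \cdot 10^{-7} - 4.94 \cdot 10^{-10} i$)
$\left(d + \left(614 - 259\right) \left(-524\right)\right) - 2343036 = \left(\left(\frac{1227730}{1507321506857} - \frac{i \sqrt{553957}}{1507321506857}\right) + \left(614 - 259\right) \left(-524\right)\right) - 2343036 = \left(\left(\frac{1227730}{1507321506857} - \frac{i \sqrt{553957}}{1507321506857}\right) + 355 \left(-524\right)\right) - 2343036 = \left(\left(\frac{1227730}{1507321506857} - \frac{i \sqrt{553957}}{1507321506857}\right) - 186020\right) - 2343036 = \left(- \frac{280391946704311410}{1507321506857} - \frac{i \sqrt{553957}}{1507321506857}\right) - 2343036 = - \frac{3812100500844509262}{1507321506857} - \frac{i \sqrt{553957}}{1507321506857}$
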